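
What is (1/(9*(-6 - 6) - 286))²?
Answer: 1/155236 ≈ 6.4418e-6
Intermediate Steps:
(1/(9*(-6 - 6) - 286))² = (1/(9*(-12) - 286))² = (1/(-108 - 286))² = (1/(-394))² = (-1/394)² = 1/155236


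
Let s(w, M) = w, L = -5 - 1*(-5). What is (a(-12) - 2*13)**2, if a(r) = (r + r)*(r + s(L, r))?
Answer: 68644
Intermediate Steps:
L = 0 (L = -5 + 5 = 0)
a(r) = 2*r**2 (a(r) = (r + r)*(r + 0) = (2*r)*r = 2*r**2)
(a(-12) - 2*13)**2 = (2*(-12)**2 - 2*13)**2 = (2*144 - 26)**2 = (288 - 26)**2 = 262**2 = 68644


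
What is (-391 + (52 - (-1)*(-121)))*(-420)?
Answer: 193200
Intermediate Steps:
(-391 + (52 - (-1)*(-121)))*(-420) = (-391 + (52 - 1*121))*(-420) = (-391 + (52 - 121))*(-420) = (-391 - 69)*(-420) = -460*(-420) = 193200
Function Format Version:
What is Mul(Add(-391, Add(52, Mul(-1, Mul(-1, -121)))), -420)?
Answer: 193200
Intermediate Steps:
Mul(Add(-391, Add(52, Mul(-1, Mul(-1, -121)))), -420) = Mul(Add(-391, Add(52, Mul(-1, 121))), -420) = Mul(Add(-391, Add(52, -121)), -420) = Mul(Add(-391, -69), -420) = Mul(-460, -420) = 193200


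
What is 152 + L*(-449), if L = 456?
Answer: -204592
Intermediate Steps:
152 + L*(-449) = 152 + 456*(-449) = 152 - 204744 = -204592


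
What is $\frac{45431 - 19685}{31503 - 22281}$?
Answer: $\frac{4291}{1537} \approx 2.7918$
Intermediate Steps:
$\frac{45431 - 19685}{31503 - 22281} = \frac{25746}{9222} = 25746 \cdot \frac{1}{9222} = \frac{4291}{1537}$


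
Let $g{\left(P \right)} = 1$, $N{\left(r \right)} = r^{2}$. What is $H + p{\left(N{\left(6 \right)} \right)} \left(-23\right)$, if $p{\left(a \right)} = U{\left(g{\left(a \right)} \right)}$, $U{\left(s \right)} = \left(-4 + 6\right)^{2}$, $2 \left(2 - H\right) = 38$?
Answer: $-109$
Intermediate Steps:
$H = -17$ ($H = 2 - 19 = -17$)
$U{\left(s \right)} = 4$ ($U{\left(s \right)} = 2^{2} = 4$)
$p{\left(a \right)} = 4$
$H + p{\left(N{\left(6 \right)} \right)} \left(-23\right) = -17 + 4 \left(-23\right) = -17 - 92 = -109$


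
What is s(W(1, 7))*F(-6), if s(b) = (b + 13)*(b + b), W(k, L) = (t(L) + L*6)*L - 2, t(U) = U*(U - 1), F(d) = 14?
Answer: 9828392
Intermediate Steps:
t(U) = U*(-1 + U)
W(k, L) = -2 + L*(6*L + L*(-1 + L)) (W(k, L) = (L*(-1 + L) + L*6)*L - 2 = (L*(-1 + L) + 6*L)*L - 2 = (6*L + L*(-1 + L))*L - 2 = L*(6*L + L*(-1 + L)) - 2 = -2 + L*(6*L + L*(-1 + L)))
s(b) = 2*b*(13 + b) (s(b) = (13 + b)*(2*b) = 2*b*(13 + b))
s(W(1, 7))*F(-6) = (2*(-2 + 7³ + 5*7²)*(13 + (-2 + 7³ + 5*7²)))*14 = (2*(-2 + 343 + 5*49)*(13 + (-2 + 343 + 5*49)))*14 = (2*(-2 + 343 + 245)*(13 + (-2 + 343 + 245)))*14 = (2*586*(13 + 586))*14 = (2*586*599)*14 = 702028*14 = 9828392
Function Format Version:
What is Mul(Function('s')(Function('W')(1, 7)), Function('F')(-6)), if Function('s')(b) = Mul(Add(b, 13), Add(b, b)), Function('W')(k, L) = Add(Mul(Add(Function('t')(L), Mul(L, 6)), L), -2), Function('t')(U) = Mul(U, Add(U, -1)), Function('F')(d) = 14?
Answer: 9828392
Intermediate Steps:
Function('t')(U) = Mul(U, Add(-1, U))
Function('W')(k, L) = Add(-2, Mul(L, Add(Mul(6, L), Mul(L, Add(-1, L))))) (Function('W')(k, L) = Add(Mul(Add(Mul(L, Add(-1, L)), Mul(L, 6)), L), -2) = Add(Mul(Add(Mul(L, Add(-1, L)), Mul(6, L)), L), -2) = Add(Mul(Add(Mul(6, L), Mul(L, Add(-1, L))), L), -2) = Add(Mul(L, Add(Mul(6, L), Mul(L, Add(-1, L)))), -2) = Add(-2, Mul(L, Add(Mul(6, L), Mul(L, Add(-1, L))))))
Function('s')(b) = Mul(2, b, Add(13, b)) (Function('s')(b) = Mul(Add(13, b), Mul(2, b)) = Mul(2, b, Add(13, b)))
Mul(Function('s')(Function('W')(1, 7)), Function('F')(-6)) = Mul(Mul(2, Add(-2, Pow(7, 3), Mul(5, Pow(7, 2))), Add(13, Add(-2, Pow(7, 3), Mul(5, Pow(7, 2))))), 14) = Mul(Mul(2, Add(-2, 343, Mul(5, 49)), Add(13, Add(-2, 343, Mul(5, 49)))), 14) = Mul(Mul(2, Add(-2, 343, 245), Add(13, Add(-2, 343, 245))), 14) = Mul(Mul(2, 586, Add(13, 586)), 14) = Mul(Mul(2, 586, 599), 14) = Mul(702028, 14) = 9828392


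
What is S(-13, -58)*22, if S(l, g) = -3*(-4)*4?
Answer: 1056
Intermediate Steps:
S(l, g) = 48 (S(l, g) = 12*4 = 48)
S(-13, -58)*22 = 48*22 = 1056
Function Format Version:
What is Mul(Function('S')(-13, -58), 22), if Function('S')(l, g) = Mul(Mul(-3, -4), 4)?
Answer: 1056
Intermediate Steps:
Function('S')(l, g) = 48 (Function('S')(l, g) = Mul(12, 4) = 48)
Mul(Function('S')(-13, -58), 22) = Mul(48, 22) = 1056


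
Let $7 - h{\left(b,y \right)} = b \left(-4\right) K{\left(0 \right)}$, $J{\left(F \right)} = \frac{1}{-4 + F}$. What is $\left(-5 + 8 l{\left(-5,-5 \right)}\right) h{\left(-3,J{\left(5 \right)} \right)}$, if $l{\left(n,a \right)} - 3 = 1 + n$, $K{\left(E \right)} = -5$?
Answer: $-871$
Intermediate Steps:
$l{\left(n,a \right)} = 4 + n$ ($l{\left(n,a \right)} = 3 + \left(1 + n\right) = 4 + n$)
$h{\left(b,y \right)} = 7 - 20 b$ ($h{\left(b,y \right)} = 7 - b \left(-4\right) \left(-5\right) = 7 - - 4 b \left(-5\right) = 7 - 20 b$)
$\left(-5 + 8 l{\left(-5,-5 \right)}\right) h{\left(-3,J{\left(5 \right)} \right)} = \left(-5 + 8 \left(4 - 5\right)\right) \left(7 - -60\right) = \left(-5 + 8 \left(-1\right)\right) \left(7 + 60\right) = \left(-5 - 8\right) 67 = \left(-13\right) 67 = -871$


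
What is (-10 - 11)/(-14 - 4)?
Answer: 7/6 ≈ 1.1667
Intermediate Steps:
(-10 - 11)/(-14 - 4) = -21/(-18) = -1/18*(-21) = 7/6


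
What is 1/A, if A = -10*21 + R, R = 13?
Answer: -1/197 ≈ -0.0050761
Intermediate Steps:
A = -197 (A = -10*21 + 13 = -210 + 13 = -197)
1/A = 1/(-197) = -1/197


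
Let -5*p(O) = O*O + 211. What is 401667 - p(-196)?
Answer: 2046962/5 ≈ 4.0939e+5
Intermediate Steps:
p(O) = -211/5 - O²/5 (p(O) = -(O*O + 211)/5 = -(O² + 211)/5 = -(211 + O²)/5 = -211/5 - O²/5)
401667 - p(-196) = 401667 - (-211/5 - ⅕*(-196)²) = 401667 - (-211/5 - ⅕*38416) = 401667 - (-211/5 - 38416/5) = 401667 - 1*(-38627/5) = 401667 + 38627/5 = 2046962/5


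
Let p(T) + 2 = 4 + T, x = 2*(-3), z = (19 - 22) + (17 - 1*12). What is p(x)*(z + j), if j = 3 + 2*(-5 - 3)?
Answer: 44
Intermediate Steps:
z = 2 (z = -3 + (17 - 12) = -3 + 5 = 2)
x = -6
p(T) = 2 + T (p(T) = -2 + (4 + T) = 2 + T)
j = -13 (j = 3 + 2*(-8) = 3 - 16 = -13)
p(x)*(z + j) = (2 - 6)*(2 - 13) = -4*(-11) = 44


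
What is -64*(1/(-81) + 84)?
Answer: -435392/81 ≈ -5375.2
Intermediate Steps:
-64*(1/(-81) + 84) = -64*(-1/81 + 84) = -64*6803/81 = -435392/81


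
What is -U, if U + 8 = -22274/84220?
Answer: 348017/42110 ≈ 8.2645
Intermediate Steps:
U = -348017/42110 (U = -8 - 22274/84220 = -8 - 22274*1/84220 = -8 - 11137/42110 = -348017/42110 ≈ -8.2645)
-U = -1*(-348017/42110) = 348017/42110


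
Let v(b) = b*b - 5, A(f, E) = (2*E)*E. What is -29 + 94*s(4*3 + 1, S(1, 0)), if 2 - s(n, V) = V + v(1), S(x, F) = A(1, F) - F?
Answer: 535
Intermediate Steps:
A(f, E) = 2*E**2
S(x, F) = -F + 2*F**2 (S(x, F) = 2*F**2 - F = -F + 2*F**2)
v(b) = -5 + b**2 (v(b) = b**2 - 5 = -5 + b**2)
s(n, V) = 6 - V (s(n, V) = 2 - (V + (-5 + 1**2)) = 2 - (V + (-5 + 1)) = 2 - (V - 4) = 2 - (-4 + V) = 2 + (4 - V) = 6 - V)
-29 + 94*s(4*3 + 1, S(1, 0)) = -29 + 94*(6 - 0*(-1 + 2*0)) = -29 + 94*(6 - 0*(-1 + 0)) = -29 + 94*(6 - 0*(-1)) = -29 + 94*(6 - 1*0) = -29 + 94*(6 + 0) = -29 + 94*6 = -29 + 564 = 535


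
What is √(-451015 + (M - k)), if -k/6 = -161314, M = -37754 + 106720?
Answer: I*√1349933 ≈ 1161.9*I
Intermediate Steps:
M = 68966
k = 967884 (k = -6*(-161314) = 967884)
√(-451015 + (M - k)) = √(-451015 + (68966 - 1*967884)) = √(-451015 + (68966 - 967884)) = √(-451015 - 898918) = √(-1349933) = I*√1349933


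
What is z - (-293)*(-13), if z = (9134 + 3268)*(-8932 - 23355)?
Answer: -400427183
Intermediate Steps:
z = -400423374 (z = 12402*(-32287) = -400423374)
z - (-293)*(-13) = -400423374 - (-293)*(-13) = -400423374 - 1*3809 = -400423374 - 3809 = -400427183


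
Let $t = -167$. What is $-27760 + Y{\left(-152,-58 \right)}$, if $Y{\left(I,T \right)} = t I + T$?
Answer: $-2434$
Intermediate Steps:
$Y{\left(I,T \right)} = T - 167 I$ ($Y{\left(I,T \right)} = - 167 I + T = T - 167 I$)
$-27760 + Y{\left(-152,-58 \right)} = -27760 - -25326 = -27760 + \left(-58 + 25384\right) = -27760 + 25326 = -2434$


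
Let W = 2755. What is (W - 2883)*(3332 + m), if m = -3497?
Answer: 21120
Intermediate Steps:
(W - 2883)*(3332 + m) = (2755 - 2883)*(3332 - 3497) = -128*(-165) = 21120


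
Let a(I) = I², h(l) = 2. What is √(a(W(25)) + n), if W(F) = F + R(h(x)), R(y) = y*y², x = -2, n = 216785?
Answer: √217874 ≈ 466.77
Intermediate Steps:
R(y) = y³
W(F) = 8 + F (W(F) = F + 2³ = F + 8 = 8 + F)
√(a(W(25)) + n) = √((8 + 25)² + 216785) = √(33² + 216785) = √(1089 + 216785) = √217874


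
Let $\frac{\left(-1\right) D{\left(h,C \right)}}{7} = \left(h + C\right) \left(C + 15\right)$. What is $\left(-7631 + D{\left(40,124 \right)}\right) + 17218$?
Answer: $-149985$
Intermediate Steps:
$D{\left(h,C \right)} = - 7 \left(15 + C\right) \left(C + h\right)$ ($D{\left(h,C \right)} = - 7 \left(h + C\right) \left(C + 15\right) = - 7 \left(C + h\right) \left(15 + C\right) = - 7 \left(15 + C\right) \left(C + h\right)$)
$\left(-7631 + D{\left(40,124 \right)}\right) + 17218 = \left(-7631 - \left(17220 + 34720 + 107632\right)\right) + 17218 = \left(-7631 - 159572\right) + 17218 = -167203 + 17218 = -149985$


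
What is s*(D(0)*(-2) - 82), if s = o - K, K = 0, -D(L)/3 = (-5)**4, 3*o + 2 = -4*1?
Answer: -7336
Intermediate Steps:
o = -2 (o = -2/3 + (-4*1)/3 = -2/3 + (1/3)*(-4) = -2/3 - 4/3 = -2)
D(L) = -1875 (D(L) = -3*(-5)**4 = -3*625 = -1875)
s = -2 (s = -2 - 1*0 = -2 + 0 = -2)
s*(D(0)*(-2) - 82) = -2*(-1875*(-2) - 82) = -2*(3750 - 82) = -2*3668 = -7336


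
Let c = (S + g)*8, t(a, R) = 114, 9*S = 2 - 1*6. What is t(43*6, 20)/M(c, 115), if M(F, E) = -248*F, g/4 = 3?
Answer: -513/103168 ≈ -0.0049725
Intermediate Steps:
g = 12 (g = 4*3 = 12)
S = -4/9 (S = (2 - 1*6)/9 = (2 - 6)/9 = (⅑)*(-4) = -4/9 ≈ -0.44444)
c = 832/9 (c = (-4/9 + 12)*8 = (104/9)*8 = 832/9 ≈ 92.444)
t(43*6, 20)/M(c, 115) = 114/((-248*832/9)) = 114/(-206336/9) = 114*(-9/206336) = -513/103168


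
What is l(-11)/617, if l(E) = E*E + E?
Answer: 110/617 ≈ 0.17828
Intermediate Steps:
l(E) = E + E**2 (l(E) = E**2 + E = E + E**2)
l(-11)/617 = -11*(1 - 11)/617 = -11*(-10)*(1/617) = 110*(1/617) = 110/617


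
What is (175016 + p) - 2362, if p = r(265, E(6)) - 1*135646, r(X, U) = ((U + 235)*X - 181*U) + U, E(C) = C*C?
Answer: 102343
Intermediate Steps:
E(C) = C²
r(X, U) = -180*U + X*(235 + U) (r(X, U) = ((235 + U)*X - 181*U) + U = (X*(235 + U) - 181*U) + U = (-181*U + X*(235 + U)) + U = -180*U + X*(235 + U))
p = -70311 (p = (-180*6² + 235*265 + 6²*265) - 1*135646 = (-180*36 + 62275 + 36*265) - 135646 = (-6480 + 62275 + 9540) - 135646 = 65335 - 135646 = -70311)
(175016 + p) - 2362 = (175016 - 70311) - 2362 = 104705 - 2362 = 102343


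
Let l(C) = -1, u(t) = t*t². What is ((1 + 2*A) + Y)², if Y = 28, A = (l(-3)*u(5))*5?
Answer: 1490841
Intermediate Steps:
u(t) = t³
A = -625 (A = -1*5³*5 = -1*125*5 = -125*5 = -625)
((1 + 2*A) + Y)² = ((1 + 2*(-625)) + 28)² = ((1 - 1250) + 28)² = (-1249 + 28)² = (-1221)² = 1490841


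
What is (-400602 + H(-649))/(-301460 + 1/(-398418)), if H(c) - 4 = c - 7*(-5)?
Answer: 159850082616/120107090281 ≈ 1.3309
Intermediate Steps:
H(c) = 39 + c (H(c) = 4 + (c - 7*(-5)) = 4 + (c + 35) = 4 + (35 + c) = 39 + c)
(-400602 + H(-649))/(-301460 + 1/(-398418)) = (-400602 + (39 - 649))/(-301460 + 1/(-398418)) = (-400602 - 610)/(-301460 - 1/398418) = -401212/(-120107090281/398418) = -401212*(-398418/120107090281) = 159850082616/120107090281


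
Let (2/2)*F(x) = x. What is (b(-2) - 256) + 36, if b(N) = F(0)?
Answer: -220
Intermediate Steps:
F(x) = x
b(N) = 0
(b(-2) - 256) + 36 = (0 - 256) + 36 = -256 + 36 = -220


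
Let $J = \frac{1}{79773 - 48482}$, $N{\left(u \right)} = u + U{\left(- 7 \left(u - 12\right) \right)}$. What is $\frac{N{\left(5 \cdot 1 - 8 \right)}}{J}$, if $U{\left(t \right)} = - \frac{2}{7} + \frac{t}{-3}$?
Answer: $- \frac{8385988}{7} \approx -1.198 \cdot 10^{6}$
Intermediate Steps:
$U{\left(t \right)} = - \frac{2}{7} - \frac{t}{3}$ ($U{\left(t \right)} = \left(-2\right) \frac{1}{7} + t \left(- \frac{1}{3}\right) = - \frac{2}{7} - \frac{t}{3}$)
$N{\left(u \right)} = - \frac{198}{7} + \frac{10 u}{3}$ ($N{\left(u \right)} = u - \left(\frac{2}{7} + \frac{\left(-7\right) \left(u - 12\right)}{3}\right) = u - \left(\frac{2}{7} + \frac{\left(-7\right) \left(-12 + u\right)}{3}\right) = u - \left(\frac{2}{7} + \frac{84 - 7 u}{3}\right) = u + \left(- \frac{2}{7} + \left(-28 + \frac{7 u}{3}\right)\right) = u + \left(- \frac{198}{7} + \frac{7 u}{3}\right) = - \frac{198}{7} + \frac{10 u}{3}$)
$J = \frac{1}{31291} \approx 3.1958 \cdot 10^{-5}$
$\frac{N{\left(5 \cdot 1 - 8 \right)}}{J} = \left(- \frac{198}{7} + \frac{10 \left(5 \cdot 1 - 8\right)}{3}\right) \frac{1}{\frac{1}{31291}} = \left(- \frac{198}{7} + \frac{10 \left(5 - 8\right)}{3}\right) 31291 = \left(- \frac{198}{7} + \frac{10}{3} \left(-3\right)\right) 31291 = \left(- \frac{198}{7} - 10\right) 31291 = \left(- \frac{268}{7}\right) 31291 = - \frac{8385988}{7}$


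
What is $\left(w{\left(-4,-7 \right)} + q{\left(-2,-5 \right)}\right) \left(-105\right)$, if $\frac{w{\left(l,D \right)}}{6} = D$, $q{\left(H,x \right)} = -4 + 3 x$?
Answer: $6405$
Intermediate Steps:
$w{\left(l,D \right)} = 6 D$
$\left(w{\left(-4,-7 \right)} + q{\left(-2,-5 \right)}\right) \left(-105\right) = \left(6 \left(-7\right) + \left(-4 + 3 \left(-5\right)\right)\right) \left(-105\right) = \left(-42 - 19\right) \left(-105\right) = \left(-61\right) \left(-105\right) = 6405$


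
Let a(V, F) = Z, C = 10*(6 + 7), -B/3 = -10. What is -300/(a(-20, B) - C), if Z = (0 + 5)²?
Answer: 20/7 ≈ 2.8571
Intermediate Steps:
B = 30 (B = -3*(-10) = 30)
Z = 25 (Z = 5² = 25)
C = 130 (C = 10*13 = 130)
a(V, F) = 25
-300/(a(-20, B) - C) = -300/(25 - 1*130) = -300/(25 - 130) = -300/(-105) = -300*(-1/105) = 20/7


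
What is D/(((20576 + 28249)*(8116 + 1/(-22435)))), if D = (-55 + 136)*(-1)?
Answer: -1923/9407593715 ≈ -2.0441e-7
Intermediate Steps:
D = -81 (D = 81*(-1) = -81)
D/(((20576 + 28249)*(8116 + 1/(-22435)))) = -81*1/((8116 + 1/(-22435))*(20576 + 28249)) = -81*1/(48825*(8116 - 1/22435)) = -81/(48825*(182082459/22435)) = -81/254005030305/641 = -81*641/254005030305 = -1923/9407593715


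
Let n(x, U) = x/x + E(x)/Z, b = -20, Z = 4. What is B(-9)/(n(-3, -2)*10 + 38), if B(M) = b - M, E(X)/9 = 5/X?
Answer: -22/21 ≈ -1.0476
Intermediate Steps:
E(X) = 45/X (E(X) = 9*(5/X) = 45/X)
n(x, U) = 1 + 45/(4*x) (n(x, U) = x/x + (45/x)/4 = 1 + (45/x)*(1/4) = 1 + 45/(4*x))
B(M) = -20 - M
B(-9)/(n(-3, -2)*10 + 38) = (-20 - 1*(-9))/(((45/4 - 3)/(-3))*10 + 38) = (-20 + 9)/(-1/3*33/4*10 + 38) = -11/(-11/4*10 + 38) = -11/(-55/2 + 38) = -11/21/2 = -11*2/21 = -22/21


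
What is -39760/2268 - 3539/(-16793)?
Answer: -23559401/1360233 ≈ -17.320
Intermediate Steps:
-39760/2268 - 3539/(-16793) = -39760*1/2268 - 3539*(-1/16793) = -1420/81 + 3539/16793 = -23559401/1360233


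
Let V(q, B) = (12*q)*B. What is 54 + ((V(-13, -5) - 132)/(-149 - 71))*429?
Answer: -6048/5 ≈ -1209.6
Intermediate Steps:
V(q, B) = 12*B*q
54 + ((V(-13, -5) - 132)/(-149 - 71))*429 = 54 + ((12*(-5)*(-13) - 132)/(-149 - 71))*429 = 54 + ((780 - 132)/(-220))*429 = 54 + (648*(-1/220))*429 = 54 - 162/55*429 = 54 - 6318/5 = -6048/5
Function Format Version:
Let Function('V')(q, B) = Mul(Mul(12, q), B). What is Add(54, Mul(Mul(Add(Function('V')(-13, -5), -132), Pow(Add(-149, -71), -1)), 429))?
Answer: Rational(-6048, 5) ≈ -1209.6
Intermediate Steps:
Function('V')(q, B) = Mul(12, B, q)
Add(54, Mul(Mul(Add(Function('V')(-13, -5), -132), Pow(Add(-149, -71), -1)), 429)) = Add(54, Mul(Mul(Add(Mul(12, -5, -13), -132), Pow(Add(-149, -71), -1)), 429)) = Add(54, Mul(Mul(Add(780, -132), Pow(-220, -1)), 429)) = Add(54, Mul(Mul(648, Rational(-1, 220)), 429)) = Add(54, Mul(Rational(-162, 55), 429)) = Add(54, Rational(-6318, 5)) = Rational(-6048, 5)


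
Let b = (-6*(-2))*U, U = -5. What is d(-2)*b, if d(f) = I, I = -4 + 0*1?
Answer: 240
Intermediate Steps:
b = -60 (b = -6*(-2)*(-5) = 12*(-5) = -60)
I = -4 (I = -4 + 0 = -4)
d(f) = -4
d(-2)*b = -4*(-60) = 240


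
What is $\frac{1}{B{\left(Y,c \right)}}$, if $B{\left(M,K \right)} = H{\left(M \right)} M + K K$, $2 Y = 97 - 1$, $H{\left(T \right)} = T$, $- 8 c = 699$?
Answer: $\frac{64}{636057} \approx 0.00010062$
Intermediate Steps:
$c = - \frac{699}{8}$ ($c = \left(- \frac{1}{8}\right) 699 = - \frac{699}{8} \approx -87.375$)
$Y = 48$ ($Y = \frac{97 - 1}{2} = \frac{1}{2} \cdot 96 = 48$)
$B{\left(M,K \right)} = K^{2} + M^{2}$ ($B{\left(M,K \right)} = M M + K K = M^{2} + K^{2} = K^{2} + M^{2}$)
$\frac{1}{B{\left(Y,c \right)}} = \frac{1}{\left(- \frac{699}{8}\right)^{2} + 48^{2}} = \frac{1}{\frac{488601}{64} + 2304} = \frac{1}{\frac{636057}{64}} = \frac{64}{636057}$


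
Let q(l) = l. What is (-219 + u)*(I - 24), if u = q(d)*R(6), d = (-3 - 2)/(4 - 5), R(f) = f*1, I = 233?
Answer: -39501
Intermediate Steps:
R(f) = f
d = 5 (d = -5/(-1) = -5*(-1) = 5)
u = 30 (u = 5*6 = 30)
(-219 + u)*(I - 24) = (-219 + 30)*(233 - 24) = -189*209 = -39501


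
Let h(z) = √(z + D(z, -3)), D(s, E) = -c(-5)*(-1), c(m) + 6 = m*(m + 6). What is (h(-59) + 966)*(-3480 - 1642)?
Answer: -4947852 - 5122*I*√70 ≈ -4.9479e+6 - 42854.0*I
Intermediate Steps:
c(m) = -6 + m*(6 + m) (c(m) = -6 + m*(m + 6) = -6 + m*(6 + m))
D(s, E) = -11 (D(s, E) = -(-6 + (-5)² + 6*(-5))*(-1) = -(-6 + 25 - 30)*(-1) = -1*(-11)*(-1) = 11*(-1) = -11)
h(z) = √(-11 + z) (h(z) = √(z - 11) = √(-11 + z))
(h(-59) + 966)*(-3480 - 1642) = (√(-11 - 59) + 966)*(-3480 - 1642) = (√(-70) + 966)*(-5122) = (I*√70 + 966)*(-5122) = (966 + I*√70)*(-5122) = -4947852 - 5122*I*√70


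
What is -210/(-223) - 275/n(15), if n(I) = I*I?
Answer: -563/2007 ≈ -0.28052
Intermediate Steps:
n(I) = I²
-210/(-223) - 275/n(15) = -210/(-223) - 275/(15²) = -210*(-1/223) - 275/225 = 210/223 - 275*1/225 = 210/223 - 11/9 = -563/2007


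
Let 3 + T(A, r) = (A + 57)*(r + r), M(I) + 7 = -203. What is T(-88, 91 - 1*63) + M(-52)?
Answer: -1949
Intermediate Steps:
M(I) = -210 (M(I) = -7 - 203 = -210)
T(A, r) = -3 + 2*r*(57 + A) (T(A, r) = -3 + (A + 57)*(r + r) = -3 + (57 + A)*(2*r) = -3 + 2*r*(57 + A))
T(-88, 91 - 1*63) + M(-52) = (-3 + 114*(91 - 1*63) + 2*(-88)*(91 - 1*63)) - 210 = (-3 + 114*(91 - 63) + 2*(-88)*(91 - 63)) - 210 = (-3 + 114*28 + 2*(-88)*28) - 210 = (-3 + 3192 - 4928) - 210 = -1739 - 210 = -1949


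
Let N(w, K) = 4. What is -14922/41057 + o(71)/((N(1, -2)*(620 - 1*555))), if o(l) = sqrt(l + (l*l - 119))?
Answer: -14922/41057 + sqrt(4993)/260 ≈ -0.091672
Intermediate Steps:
o(l) = sqrt(-119 + l + l**2) (o(l) = sqrt(l + (l**2 - 119)) = sqrt(l + (-119 + l**2)) = sqrt(-119 + l + l**2))
-14922/41057 + o(71)/((N(1, -2)*(620 - 1*555))) = -14922/41057 + sqrt(-119 + 71 + 71**2)/((4*(620 - 1*555))) = -14922*1/41057 + sqrt(-119 + 71 + 5041)/((4*(620 - 555))) = -14922/41057 + sqrt(4993)/((4*65)) = -14922/41057 + sqrt(4993)/260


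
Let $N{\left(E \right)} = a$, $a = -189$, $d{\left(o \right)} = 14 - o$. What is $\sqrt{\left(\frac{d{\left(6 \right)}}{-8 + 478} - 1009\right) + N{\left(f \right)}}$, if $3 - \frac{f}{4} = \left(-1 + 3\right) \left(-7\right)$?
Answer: $\frac{i \sqrt{66158610}}{235} \approx 34.612 i$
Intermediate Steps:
$f = 68$ ($f = 12 - 4 \left(-1 + 3\right) \left(-7\right) = 12 - 4 \cdot 2 \left(-7\right) = 12 - -56 = 12 + 56 = 68$)
$N{\left(E \right)} = -189$
$\sqrt{\left(\frac{d{\left(6 \right)}}{-8 + 478} - 1009\right) + N{\left(f \right)}} = \sqrt{\left(\frac{14 - 6}{-8 + 478} - 1009\right) - 189} = \sqrt{\left(\frac{14 - 6}{470} - 1009\right) - 189} = \sqrt{\left(8 \cdot \frac{1}{470} - 1009\right) - 189} = \sqrt{\left(\frac{4}{235} - 1009\right) - 189} = \sqrt{- \frac{237111}{235} - 189} = \sqrt{- \frac{281526}{235}} = \frac{i \sqrt{66158610}}{235}$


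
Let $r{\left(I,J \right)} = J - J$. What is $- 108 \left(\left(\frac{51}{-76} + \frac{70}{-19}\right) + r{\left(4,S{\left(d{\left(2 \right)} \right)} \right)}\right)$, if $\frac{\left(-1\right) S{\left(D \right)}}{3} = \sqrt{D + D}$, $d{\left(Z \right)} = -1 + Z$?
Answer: $\frac{8937}{19} \approx 470.37$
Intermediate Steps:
$S{\left(D \right)} = - 3 \sqrt{2} \sqrt{D}$ ($S{\left(D \right)} = - 3 \sqrt{D + D} = - 3 \sqrt{2 D} = - 3 \sqrt{2} \sqrt{D}$)
$r{\left(I,J \right)} = 0$
$- 108 \left(\left(\frac{51}{-76} + \frac{70}{-19}\right) + r{\left(4,S{\left(d{\left(2 \right)} \right)} \right)}\right) = - 108 \left(\left(\frac{51}{-76} + \frac{70}{-19}\right) + 0\right) = - 108 \left(\left(51 \left(- \frac{1}{76}\right) + 70 \left(- \frac{1}{19}\right)\right) + 0\right) = - 108 \left(\left(- \frac{51}{76} - \frac{70}{19}\right) + 0\right) = - 108 \left(- \frac{331}{76} + 0\right) = \left(-108\right) \left(- \frac{331}{76}\right) = \frac{8937}{19}$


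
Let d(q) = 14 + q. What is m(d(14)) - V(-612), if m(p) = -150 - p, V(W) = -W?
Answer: -790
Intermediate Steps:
m(d(14)) - V(-612) = (-150 - (14 + 14)) - (-1)*(-612) = (-150 - 1*28) - 1*612 = (-150 - 28) - 612 = -178 - 612 = -790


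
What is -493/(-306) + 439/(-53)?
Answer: -6365/954 ≈ -6.6719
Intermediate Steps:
-493/(-306) + 439/(-53) = -493*(-1/306) + 439*(-1/53) = 29/18 - 439/53 = -6365/954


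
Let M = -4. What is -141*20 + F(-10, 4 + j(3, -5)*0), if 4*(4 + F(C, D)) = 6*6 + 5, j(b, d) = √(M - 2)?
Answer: -11255/4 ≈ -2813.8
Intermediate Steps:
j(b, d) = I*√6 (j(b, d) = √(-4 - 2) = √(-6) = I*√6)
F(C, D) = 25/4 (F(C, D) = -4 + (6*6 + 5)/4 = -4 + (36 + 5)/4 = -4 + (¼)*41 = -4 + 41/4 = 25/4)
-141*20 + F(-10, 4 + j(3, -5)*0) = -141*20 + 25/4 = -2820 + 25/4 = -11255/4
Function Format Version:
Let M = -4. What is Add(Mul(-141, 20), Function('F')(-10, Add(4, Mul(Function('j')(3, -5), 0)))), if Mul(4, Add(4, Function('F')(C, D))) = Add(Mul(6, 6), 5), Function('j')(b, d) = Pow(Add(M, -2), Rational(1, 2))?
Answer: Rational(-11255, 4) ≈ -2813.8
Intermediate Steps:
Function('j')(b, d) = Mul(I, Pow(6, Rational(1, 2))) (Function('j')(b, d) = Pow(Add(-4, -2), Rational(1, 2)) = Pow(-6, Rational(1, 2)) = Mul(I, Pow(6, Rational(1, 2))))
Function('F')(C, D) = Rational(25, 4) (Function('F')(C, D) = Add(-4, Mul(Rational(1, 4), Add(Mul(6, 6), 5))) = Add(-4, Mul(Rational(1, 4), Add(36, 5))) = Add(-4, Mul(Rational(1, 4), 41)) = Add(-4, Rational(41, 4)) = Rational(25, 4))
Add(Mul(-141, 20), Function('F')(-10, Add(4, Mul(Function('j')(3, -5), 0)))) = Add(Mul(-141, 20), Rational(25, 4)) = Add(-2820, Rational(25, 4)) = Rational(-11255, 4)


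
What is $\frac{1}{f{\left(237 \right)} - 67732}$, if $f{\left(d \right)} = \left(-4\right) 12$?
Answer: $- \frac{1}{67780} \approx -1.4754 \cdot 10^{-5}$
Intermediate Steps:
$f{\left(d \right)} = -48$
$\frac{1}{f{\left(237 \right)} - 67732} = \frac{1}{-48 - 67732} = \frac{1}{-67780} = - \frac{1}{67780}$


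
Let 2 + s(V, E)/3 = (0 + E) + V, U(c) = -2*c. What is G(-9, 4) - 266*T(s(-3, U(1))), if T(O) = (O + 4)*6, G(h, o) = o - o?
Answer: 27132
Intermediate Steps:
G(h, o) = 0
s(V, E) = -6 + 3*E + 3*V (s(V, E) = -6 + 3*((0 + E) + V) = -6 + 3*(E + V) = -6 + (3*E + 3*V) = -6 + 3*E + 3*V)
T(O) = 24 + 6*O (T(O) = (4 + O)*6 = 24 + 6*O)
G(-9, 4) - 266*T(s(-3, U(1))) = 0 - 266*(24 + 6*(-6 + 3*(-2*1) + 3*(-3))) = 0 - 266*(24 + 6*(-6 + 3*(-2) - 9)) = 0 - 266*(24 + 6*(-6 - 6 - 9)) = 0 - 266*(24 + 6*(-21)) = 0 - 266*(24 - 126) = 0 - 266*(-102) = 0 + 27132 = 27132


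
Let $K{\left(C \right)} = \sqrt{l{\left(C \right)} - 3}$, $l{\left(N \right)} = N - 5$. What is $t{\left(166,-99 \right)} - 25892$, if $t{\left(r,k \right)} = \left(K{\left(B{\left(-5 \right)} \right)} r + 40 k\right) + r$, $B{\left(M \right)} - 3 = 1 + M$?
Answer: $-29686 + 498 i \approx -29686.0 + 498.0 i$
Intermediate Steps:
$l{\left(N \right)} = -5 + N$ ($l{\left(N \right)} = N - 5 = -5 + N$)
$B{\left(M \right)} = 4 + M$ ($B{\left(M \right)} = 3 + \left(1 + M\right) = 4 + M$)
$K{\left(C \right)} = \sqrt{-8 + C}$ ($K{\left(C \right)} = \sqrt{\left(-5 + C\right) - 3} = \sqrt{-8 + C}$)
$t{\left(r,k \right)} = r + 40 k + 3 i r$ ($t{\left(r,k \right)} = \left(\sqrt{-8 + \left(4 - 5\right)} r + 40 k\right) + r = \left(\sqrt{-8 - 1} r + 40 k\right) + r = \left(\sqrt{-9} r + 40 k\right) + r = \left(3 i r + 40 k\right) + r = \left(40 k + 3 i r\right) + r = r + 40 k + 3 i r$)
$t{\left(166,-99 \right)} - 25892 = \left(166 + 40 \left(-99\right) + 3 i 166\right) - 25892 = \left(166 - 3960 + 498 i\right) - 25892 = \left(-3794 + 498 i\right) - 25892 = -29686 + 498 i$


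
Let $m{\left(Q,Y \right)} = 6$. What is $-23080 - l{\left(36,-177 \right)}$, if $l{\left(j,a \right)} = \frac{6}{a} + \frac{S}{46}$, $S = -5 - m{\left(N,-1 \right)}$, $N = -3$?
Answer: $- \frac{62638379}{2714} \approx -23080.0$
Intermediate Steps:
$S = -11$ ($S = -5 - 6 = -11$)
$l{\left(j,a \right)} = - \frac{11}{46} + \frac{6}{a}$ ($l{\left(j,a \right)} = \frac{6}{a} - \frac{11}{46} = - \frac{11}{46} + \frac{6}{a}$)
$-23080 - l{\left(36,-177 \right)} = -23080 - \left(- \frac{11}{46} + \frac{6}{-177}\right) = -23080 - \left(- \frac{11}{46} + 6 \left(- \frac{1}{177}\right)\right) = -23080 - \left(- \frac{11}{46} - \frac{2}{59}\right) = -23080 - - \frac{741}{2714} = -23080 + \frac{741}{2714} = - \frac{62638379}{2714}$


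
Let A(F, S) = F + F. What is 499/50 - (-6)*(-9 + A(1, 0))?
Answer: -1601/50 ≈ -32.020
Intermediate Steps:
A(F, S) = 2*F
499/50 - (-6)*(-9 + A(1, 0)) = 499/50 - (-6)*(-9 + 2*1) = 499*(1/50) - (-6)*(-9 + 2) = 499/50 - (-6)*(-7) = 499/50 - 1*42 = 499/50 - 42 = -1601/50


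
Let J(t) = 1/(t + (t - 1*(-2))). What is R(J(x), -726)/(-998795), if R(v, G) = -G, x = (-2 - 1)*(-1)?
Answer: -726/998795 ≈ -0.00072688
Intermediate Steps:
x = 3 (x = -3*(-1) = 3)
J(t) = 1/(2 + 2*t) (J(t) = 1/(t + (t + 2)) = 1/(t + (2 + t)) = 1/(2 + 2*t))
R(J(x), -726)/(-998795) = -1*(-726)/(-998795) = 726*(-1/998795) = -726/998795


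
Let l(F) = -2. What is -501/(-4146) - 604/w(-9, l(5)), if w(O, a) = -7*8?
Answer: 52755/4837 ≈ 10.907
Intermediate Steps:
w(O, a) = -56
-501/(-4146) - 604/w(-9, l(5)) = -501/(-4146) - 604/(-56) = -501*(-1/4146) - 604*(-1/56) = 167/1382 + 151/14 = 52755/4837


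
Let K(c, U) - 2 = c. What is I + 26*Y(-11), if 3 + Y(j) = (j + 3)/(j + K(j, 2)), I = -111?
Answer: -893/5 ≈ -178.60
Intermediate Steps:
K(c, U) = 2 + c
Y(j) = -3 + (3 + j)/(2 + 2*j) (Y(j) = -3 + (j + 3)/(j + (2 + j)) = -3 + (3 + j)/(2 + 2*j))
I + 26*Y(-11) = -111 + 26*((-3 - 5*(-11))/(2*(1 - 11))) = -111 + 26*((1/2)*(-3 + 55)/(-10)) = -111 + 26*((1/2)*(-1/10)*52) = -111 + 26*(-13/5) = -111 - 338/5 = -893/5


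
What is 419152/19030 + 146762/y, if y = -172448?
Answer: 17372260809/820421360 ≈ 21.175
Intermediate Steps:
419152/19030 + 146762/y = 419152/19030 + 146762/(-172448) = 419152*(1/19030) + 146762*(-1/172448) = 209576/9515 - 73381/86224 = 17372260809/820421360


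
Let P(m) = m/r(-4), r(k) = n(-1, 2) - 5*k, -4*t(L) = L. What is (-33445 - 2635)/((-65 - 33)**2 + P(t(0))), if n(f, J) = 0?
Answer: -9020/2401 ≈ -3.7568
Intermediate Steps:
t(L) = -L/4
r(k) = -5*k (r(k) = 0 - 5*k = -5*k)
P(m) = m/20 (P(m) = m/((-5*(-4))) = m/20)
(-33445 - 2635)/((-65 - 33)**2 + P(t(0))) = (-33445 - 2635)/((-65 - 33)**2 + (-1/4*0)/20) = -36080/((-98)**2 + (1/20)*0) = -36080/(9604 + 0) = -36080/9604 = -36080*1/9604 = -9020/2401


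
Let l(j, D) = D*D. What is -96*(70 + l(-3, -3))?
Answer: -7584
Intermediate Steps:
l(j, D) = D²
-96*(70 + l(-3, -3)) = -96*(70 + (-3)²) = -96*(70 + 9) = -96*79 = -7584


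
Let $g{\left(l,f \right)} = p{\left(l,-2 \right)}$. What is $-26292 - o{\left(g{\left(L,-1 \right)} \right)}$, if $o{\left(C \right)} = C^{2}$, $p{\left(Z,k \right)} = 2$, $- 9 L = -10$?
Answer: $-26296$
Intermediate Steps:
$L = \frac{10}{9}$ ($L = \left(- \frac{1}{9}\right) \left(-10\right) = \frac{10}{9} \approx 1.1111$)
$g{\left(l,f \right)} = 2$
$-26292 - o{\left(g{\left(L,-1 \right)} \right)} = -26292 - 2^{2} = -26292 - 4 = -26296$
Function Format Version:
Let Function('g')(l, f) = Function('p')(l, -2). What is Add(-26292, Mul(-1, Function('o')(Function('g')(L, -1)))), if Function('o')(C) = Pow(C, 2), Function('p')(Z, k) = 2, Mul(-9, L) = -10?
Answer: -26296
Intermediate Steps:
L = Rational(10, 9) (L = Mul(Rational(-1, 9), -10) = Rational(10, 9) ≈ 1.1111)
Function('g')(l, f) = 2
Add(-26292, Mul(-1, Function('o')(Function('g')(L, -1)))) = Add(-26292, Mul(-1, Pow(2, 2))) = Add(-26292, Mul(-1, 4)) = Add(-26292, -4) = -26296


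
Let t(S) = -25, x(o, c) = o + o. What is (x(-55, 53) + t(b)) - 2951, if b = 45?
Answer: -3086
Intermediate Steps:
x(o, c) = 2*o
(x(-55, 53) + t(b)) - 2951 = (2*(-55) - 25) - 2951 = (-110 - 25) - 2951 = -135 - 2951 = -3086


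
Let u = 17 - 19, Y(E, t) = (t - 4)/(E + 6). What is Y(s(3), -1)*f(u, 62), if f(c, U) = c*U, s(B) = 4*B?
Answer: 310/9 ≈ 34.444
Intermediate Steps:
Y(E, t) = (-4 + t)/(6 + E)
u = -2
f(c, U) = U*c
Y(s(3), -1)*f(u, 62) = ((-4 - 1)/(6 + 4*3))*(62*(-2)) = (-5/(6 + 12))*(-124) = (-5/18)*(-124) = ((1/18)*(-5))*(-124) = -5/18*(-124) = 310/9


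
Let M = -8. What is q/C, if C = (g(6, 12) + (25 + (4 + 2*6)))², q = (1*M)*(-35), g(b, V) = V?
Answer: 280/2809 ≈ 0.099680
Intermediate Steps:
q = 280 (q = (1*(-8))*(-35) = -8*(-35) = 280)
C = 2809 (C = (12 + (25 + (4 + 2*6)))² = (12 + (25 + (4 + 12)))² = (12 + (25 + 16))² = (12 + 41)² = 53² = 2809)
q/C = 280/2809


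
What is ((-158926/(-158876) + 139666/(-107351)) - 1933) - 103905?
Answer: -902562435287639/8527748738 ≈ -1.0584e+5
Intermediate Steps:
((-158926/(-158876) + 139666/(-107351)) - 1933) - 103905 = ((-158926*(-1/158876) + 139666*(-1/107351)) - 1933) - 103905 = ((79463/79438 - 139666/107351) - 1933) - 103905 = (-2564355195/8527748738 - 1933) - 103905 = -16486702665749/8527748738 - 103905 = -902562435287639/8527748738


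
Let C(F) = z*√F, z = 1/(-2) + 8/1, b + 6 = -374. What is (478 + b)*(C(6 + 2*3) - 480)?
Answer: -47040 + 1470*√3 ≈ -44494.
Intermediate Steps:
b = -380 (b = -6 - 374 = -380)
z = 15/2 (z = 1*(-½) + 8*1 = -½ + 8 = 15/2 ≈ 7.5000)
C(F) = 15*√F/2
(478 + b)*(C(6 + 2*3) - 480) = (478 - 380)*(15*√(6 + 2*3)/2 - 480) = 98*(15*√(6 + 6)/2 - 480) = 98*(15*√12/2 - 480) = 98*(15*(2*√3)/2 - 480) = 98*(15*√3 - 480) = 98*(-480 + 15*√3) = -47040 + 1470*√3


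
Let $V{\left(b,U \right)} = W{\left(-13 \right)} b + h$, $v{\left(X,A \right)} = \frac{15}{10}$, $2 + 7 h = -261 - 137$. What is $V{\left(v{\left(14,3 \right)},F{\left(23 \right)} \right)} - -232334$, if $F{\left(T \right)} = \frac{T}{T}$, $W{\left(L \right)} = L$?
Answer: $\frac{3251603}{14} \approx 2.3226 \cdot 10^{5}$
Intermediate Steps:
$h = - \frac{400}{7}$ ($h = - \frac{2}{7} + \frac{-261 - 137}{7} = - \frac{2}{7} + \frac{1}{7} \left(-398\right) = - \frac{2}{7} - \frac{398}{7} = - \frac{400}{7} \approx -57.143$)
$F{\left(T \right)} = 1$
$v{\left(X,A \right)} = \frac{3}{2}$ ($v{\left(X,A \right)} = 15 \cdot \frac{1}{10} = \frac{3}{2}$)
$V{\left(b,U \right)} = - \frac{400}{7} - 13 b$ ($V{\left(b,U \right)} = - 13 b - \frac{400}{7} = - \frac{400}{7} - 13 b$)
$V{\left(v{\left(14,3 \right)},F{\left(23 \right)} \right)} - -232334 = \left(- \frac{400}{7} - \frac{39}{2}\right) - -232334 = \left(- \frac{400}{7} - \frac{39}{2}\right) + 232334 = - \frac{1073}{14} + 232334 = \frac{3251603}{14}$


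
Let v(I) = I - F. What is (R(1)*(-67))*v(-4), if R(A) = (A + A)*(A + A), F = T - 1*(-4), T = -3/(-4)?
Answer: 2345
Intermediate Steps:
T = ¾ (T = -3*(-¼) = ¾ ≈ 0.75000)
F = 19/4 (F = ¾ - 1*(-4) = ¾ + 4 = 19/4 ≈ 4.7500)
R(A) = 4*A² (R(A) = (2*A)*(2*A) = 4*A²)
v(I) = -19/4 + I (v(I) = I - 1*19/4 = I - 19/4 = -19/4 + I)
(R(1)*(-67))*v(-4) = ((4*1²)*(-67))*(-19/4 - 4) = ((4*1)*(-67))*(-35/4) = (4*(-67))*(-35/4) = -268*(-35/4) = 2345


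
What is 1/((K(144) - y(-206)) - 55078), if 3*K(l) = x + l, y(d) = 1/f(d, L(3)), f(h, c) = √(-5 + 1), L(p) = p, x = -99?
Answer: -220252/12127735877 - 2*I/12127735877 ≈ -1.8161e-5 - 1.6491e-10*I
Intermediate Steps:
f(h, c) = 2*I (f(h, c) = √(-4) = 2*I)
y(d) = -I/2 (y(d) = 1/(2*I) = -I/2)
K(l) = -33 + l/3 (K(l) = (-99 + l)/3 = -33 + l/3)
1/((K(144) - y(-206)) - 55078) = 1/(((-33 + (⅓)*144) - (-1)*I/2) - 55078) = 1/(((-33 + 48) + I/2) - 55078) = 1/((15 + I/2) - 55078) = 1/(-55063 + I/2) = 4*(-55063 - I/2)/12127735877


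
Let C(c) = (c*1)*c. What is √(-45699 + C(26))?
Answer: I*√45023 ≈ 212.19*I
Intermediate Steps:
C(c) = c² (C(c) = c*c = c²)
√(-45699 + C(26)) = √(-45699 + 26²) = √(-45699 + 676) = √(-45023) = I*√45023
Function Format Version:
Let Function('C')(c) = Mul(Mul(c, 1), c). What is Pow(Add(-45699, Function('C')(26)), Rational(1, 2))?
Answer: Mul(I, Pow(45023, Rational(1, 2))) ≈ Mul(212.19, I)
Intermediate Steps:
Function('C')(c) = Pow(c, 2) (Function('C')(c) = Mul(c, c) = Pow(c, 2))
Pow(Add(-45699, Function('C')(26)), Rational(1, 2)) = Pow(Add(-45699, Pow(26, 2)), Rational(1, 2)) = Pow(Add(-45699, 676), Rational(1, 2)) = Pow(-45023, Rational(1, 2)) = Mul(I, Pow(45023, Rational(1, 2)))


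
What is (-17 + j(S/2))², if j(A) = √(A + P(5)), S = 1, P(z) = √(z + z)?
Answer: (34 - √2*√(1 + 2*√10))²/4 ≈ 227.60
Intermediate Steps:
P(z) = √2*√z (P(z) = √(2*z) = √2*√z)
j(A) = √(A + √10) (j(A) = √(A + √2*√5) = √(A + √10))
(-17 + j(S/2))² = (-17 + √(1/2 + √10))² = (-17 + √(1*(½) + √10))² = (-17 + √(½ + √10))²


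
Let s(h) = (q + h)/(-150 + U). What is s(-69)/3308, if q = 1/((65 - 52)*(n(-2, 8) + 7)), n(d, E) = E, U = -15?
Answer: 6727/53217450 ≈ 0.00012641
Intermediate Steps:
q = 1/195 (q = 1/((65 - 52)*(8 + 7)) = 1/(13*15) = 1/195 ≈ 0.0051282)
s(h) = -1/32175 - h/165 (s(h) = (1/195 + h)/(-150 - 15) = (1/195 + h)/(-165) = (1/195 + h)*(-1/165) = -1/32175 - h/165)
s(-69)/3308 = (-1/32175 - 1/165*(-69))/3308 = (-1/32175 + 23/55)*(1/3308) = (13454/32175)*(1/3308) = 6727/53217450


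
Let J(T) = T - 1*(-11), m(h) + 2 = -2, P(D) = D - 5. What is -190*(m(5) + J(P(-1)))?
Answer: -190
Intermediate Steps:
P(D) = -5 + D
m(h) = -4 (m(h) = -2 - 2 = -4)
J(T) = 11 + T (J(T) = T + 11 = 11 + T)
-190*(m(5) + J(P(-1))) = -190*(-4 + (11 + (-5 - 1))) = -190*(-4 + (11 - 6)) = -190*(-4 + 5) = -190*1 = -190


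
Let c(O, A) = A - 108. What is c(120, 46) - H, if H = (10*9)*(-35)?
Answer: 3088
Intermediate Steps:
c(O, A) = -108 + A
H = -3150 (H = 90*(-35) = -3150)
c(120, 46) - H = (-108 + 46) - 1*(-3150) = -62 + 3150 = 3088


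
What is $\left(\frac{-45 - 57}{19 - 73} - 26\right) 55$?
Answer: $- \frac{11935}{9} \approx -1326.1$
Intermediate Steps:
$\left(\frac{-45 - 57}{19 - 73} - 26\right) 55 = \left(- \frac{102}{-54} - 26\right) 55 = \left(\left(-102\right) \left(- \frac{1}{54}\right) - 26\right) 55 = \left(\frac{17}{9} - 26\right) 55 = \left(- \frac{217}{9}\right) 55 = - \frac{11935}{9}$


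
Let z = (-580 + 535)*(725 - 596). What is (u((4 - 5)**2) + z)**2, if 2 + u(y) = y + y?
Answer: 33698025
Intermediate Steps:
u(y) = -2 + 2*y (u(y) = -2 + (y + y) = -2 + 2*y)
z = -5805 (z = -45*129 = -5805)
(u((4 - 5)**2) + z)**2 = ((-2 + 2*(4 - 5)**2) - 5805)**2 = ((-2 + 2*(-1)**2) - 5805)**2 = ((-2 + 2*1) - 5805)**2 = ((-2 + 2) - 5805)**2 = (0 - 5805)**2 = (-5805)**2 = 33698025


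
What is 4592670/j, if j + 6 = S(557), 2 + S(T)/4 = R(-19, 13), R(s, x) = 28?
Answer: 2296335/49 ≈ 46864.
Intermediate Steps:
S(T) = 104 (S(T) = -8 + 4*28 = -8 + 112 = 104)
j = 98 (j = -6 + 104 = 98)
4592670/j = 4592670/98 = 4592670*(1/98) = 2296335/49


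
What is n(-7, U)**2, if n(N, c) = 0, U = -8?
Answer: 0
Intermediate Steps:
n(-7, U)**2 = 0**2 = 0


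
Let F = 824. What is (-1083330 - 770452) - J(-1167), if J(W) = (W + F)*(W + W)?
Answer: -2654344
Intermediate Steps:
J(W) = 2*W*(824 + W) (J(W) = (W + 824)*(W + W) = (824 + W)*(2*W) = 2*W*(824 + W))
(-1083330 - 770452) - J(-1167) = (-1083330 - 770452) - 2*(-1167)*(824 - 1167) = -1853782 - 2*(-1167)*(-343) = -1853782 - 1*800562 = -1853782 - 800562 = -2654344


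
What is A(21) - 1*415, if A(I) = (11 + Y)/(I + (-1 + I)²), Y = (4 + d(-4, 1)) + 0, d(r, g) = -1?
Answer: -174701/421 ≈ -414.97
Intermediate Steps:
Y = 3 (Y = (4 - 1) + 0 = 3 + 0 = 3)
A(I) = 14/(I + (-1 + I)²) (A(I) = (11 + 3)/(I + (-1 + I)²) = 14/(I + (-1 + I)²))
A(21) - 1*415 = 14/(21 + (-1 + 21)²) - 1*415 = 14/(21 + 20²) - 415 = 14/(21 + 400) - 415 = 14/421 - 415 = -174701/421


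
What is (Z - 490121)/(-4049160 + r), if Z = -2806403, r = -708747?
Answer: 42812/61791 ≈ 0.69285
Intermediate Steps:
(Z - 490121)/(-4049160 + r) = (-2806403 - 490121)/(-4049160 - 708747) = -3296524/(-4757907) = -3296524*(-1/4757907) = 42812/61791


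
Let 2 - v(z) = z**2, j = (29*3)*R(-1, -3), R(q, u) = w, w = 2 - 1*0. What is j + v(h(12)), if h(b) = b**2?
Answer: -20560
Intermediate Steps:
w = 2 (w = 2 + 0 = 2)
R(q, u) = 2
j = 174 (j = (29*3)*2 = 87*2 = 174)
v(z) = 2 - z**2
j + v(h(12)) = 174 + (2 - (12**2)**2) = 174 + (2 - 1*144**2) = 174 + (2 - 1*20736) = 174 + (2 - 20736) = 174 - 20734 = -20560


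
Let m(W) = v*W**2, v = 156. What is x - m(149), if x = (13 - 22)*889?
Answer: -3471357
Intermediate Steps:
m(W) = 156*W**2
x = -8001 (x = -9*889 = -8001)
x - m(149) = -8001 - 156*149**2 = -8001 - 156*22201 = -8001 - 1*3463356 = -8001 - 3463356 = -3471357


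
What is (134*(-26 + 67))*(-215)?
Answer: -1181210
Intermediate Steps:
(134*(-26 + 67))*(-215) = (134*41)*(-215) = 5494*(-215) = -1181210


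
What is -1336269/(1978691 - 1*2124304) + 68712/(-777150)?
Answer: 171412682149/18860523825 ≈ 9.0884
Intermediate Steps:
-1336269/(1978691 - 1*2124304) + 68712/(-777150) = -1336269/(1978691 - 2124304) + 68712*(-1/777150) = -1336269/(-145613) - 11452/129525 = -1336269*(-1/145613) - 11452/129525 = 1336269/145613 - 11452/129525 = 171412682149/18860523825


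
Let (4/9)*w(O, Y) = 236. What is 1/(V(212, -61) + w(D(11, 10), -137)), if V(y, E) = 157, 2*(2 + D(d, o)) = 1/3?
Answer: 1/688 ≈ 0.0014535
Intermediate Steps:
D(d, o) = -11/6 (D(d, o) = -2 + (½)/3 = -2 + (½)*(⅓) = -2 + ⅙ = -11/6)
w(O, Y) = 531 (w(O, Y) = (9/4)*236 = 531)
1/(V(212, -61) + w(D(11, 10), -137)) = 1/(157 + 531) = 1/688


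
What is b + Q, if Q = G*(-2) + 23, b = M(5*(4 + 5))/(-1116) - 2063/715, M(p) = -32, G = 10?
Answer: 28598/199485 ≈ 0.14336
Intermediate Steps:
b = -569857/199485 (b = -32/(-1116) - 2063/715 = -32*(-1/1116) - 2063*1/715 = 8/279 - 2063/715 = -569857/199485 ≈ -2.8566)
Q = 3 (Q = 10*(-2) + 23 = -20 + 23 = 3)
b + Q = -569857/199485 + 3 = 28598/199485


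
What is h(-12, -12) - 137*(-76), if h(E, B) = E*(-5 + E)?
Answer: 10616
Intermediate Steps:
h(-12, -12) - 137*(-76) = -12*(-5 - 12) - 137*(-76) = -12*(-17) + 10412 = 204 + 10412 = 10616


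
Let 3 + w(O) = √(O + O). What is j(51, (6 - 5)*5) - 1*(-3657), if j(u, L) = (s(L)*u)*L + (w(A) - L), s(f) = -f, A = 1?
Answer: 2374 + √2 ≈ 2375.4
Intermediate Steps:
w(O) = -3 + √2*√O (w(O) = -3 + √(O + O) = -3 + √(2*O) = -3 + √2*√O)
j(u, L) = -3 + √2 - L - u*L² (j(u, L) = ((-L)*u)*L + ((-3 + √2*√1) - L) = (-L*u)*L + ((-3 + √2*1) - L) = -u*L² + ((-3 + √2) - L) = -u*L² + (-3 + √2 - L) = -3 + √2 - L - u*L²)
j(51, (6 - 5)*5) - 1*(-3657) = (-3 + √2 - (6 - 5)*5 - 1*51*((6 - 5)*5)²) - 1*(-3657) = (-3 + √2 - 5 - 1*51*(1*5)²) + 3657 = (-3 + √2 - 1*5 - 1*51*5²) + 3657 = (-3 + √2 - 5 - 1*51*25) + 3657 = (-3 + √2 - 5 - 1275) + 3657 = (-1283 + √2) + 3657 = 2374 + √2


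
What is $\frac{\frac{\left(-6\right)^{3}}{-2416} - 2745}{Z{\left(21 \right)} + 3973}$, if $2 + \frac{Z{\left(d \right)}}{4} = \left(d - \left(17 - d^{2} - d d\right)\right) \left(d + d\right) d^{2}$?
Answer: $- \frac{828963}{19825071766} \approx -4.1814 \cdot 10^{-5}$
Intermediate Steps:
$Z{\left(d \right)} = -8 + 8 d^{3} \left(-17 + d + 2 d^{2}\right)$ ($Z{\left(d \right)} = -8 + 4 \left(d - \left(17 - d^{2} - d d\right)\right) \left(d + d\right) d^{2} = -8 + 4 \left(d + \left(\left(d^{2} + d^{2}\right) - 17\right)\right) 2 d d^{2} = -8 + 4 \left(d + \left(2 d^{2} - 17\right)\right) 2 d d^{2} = -8 + 4 \left(d + \left(-17 + 2 d^{2}\right)\right) 2 d d^{2} = -8 + 4 \left(-17 + d + 2 d^{2}\right) 2 d d^{2} = -8 + 4 \cdot 2 d \left(-17 + d + 2 d^{2}\right) d^{2} = -8 + 4 \cdot 2 d^{3} \left(-17 + d + 2 d^{2}\right) = -8 + 8 d^{3} \left(-17 + d + 2 d^{2}\right)$)
$\frac{\frac{\left(-6\right)^{3}}{-2416} - 2745}{Z{\left(21 \right)} + 3973} = \frac{\frac{\left(-6\right)^{3}}{-2416} - 2745}{\left(-8 - 136 \cdot 21^{3} + 8 \cdot 21^{4} + 16 \cdot 21^{5}\right) + 3973} = \frac{\left(-216\right) \left(- \frac{1}{2416}\right) - 2745}{\left(-8 - 1259496 + 8 \cdot 194481 + 16 \cdot 4084101\right) + 3973} = \frac{\frac{27}{302} - 2745}{\left(-8 - 1259496 + 1555848 + 65345616\right) + 3973} = - \frac{828963}{302 \left(65641960 + 3973\right)} = - \frac{828963}{302 \cdot 65645933} = \left(- \frac{828963}{302}\right) \frac{1}{65645933} = - \frac{828963}{19825071766}$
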